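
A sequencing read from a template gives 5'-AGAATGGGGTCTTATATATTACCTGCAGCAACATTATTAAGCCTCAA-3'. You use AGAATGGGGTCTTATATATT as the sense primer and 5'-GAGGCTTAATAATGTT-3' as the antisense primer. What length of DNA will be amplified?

45 bp

Forward primer AGAATGGGGTCTTATATATT is found on the top strand at positions 1–20.
Taking the reverse complement of GAGGCTTAATAATGTT gives AACATTATTAAGCCTC, found at positions 30–45 on the template; the primer anneals here to the top strand with its 3' end pointing upstream.
The product runs from position 1 to position 45, so its length is 45 − 1 + 1 = 45 bp.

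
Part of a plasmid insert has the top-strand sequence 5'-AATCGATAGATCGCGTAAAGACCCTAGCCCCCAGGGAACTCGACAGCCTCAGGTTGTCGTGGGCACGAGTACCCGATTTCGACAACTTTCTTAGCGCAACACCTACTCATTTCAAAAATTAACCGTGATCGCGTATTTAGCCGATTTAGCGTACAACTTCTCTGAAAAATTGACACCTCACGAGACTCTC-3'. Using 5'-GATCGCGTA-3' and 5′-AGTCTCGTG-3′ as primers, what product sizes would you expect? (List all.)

The forward primer GATCGCGTA matches the top strand at positions 9–17, 127–135.
The reverse primer's reverse complement is CACGAGACT, matching at positions 179–187.
Each forward site pairs with the reverse site to give a product ending at position 187: sizes 179, 61 bp.

179 bp, 61 bp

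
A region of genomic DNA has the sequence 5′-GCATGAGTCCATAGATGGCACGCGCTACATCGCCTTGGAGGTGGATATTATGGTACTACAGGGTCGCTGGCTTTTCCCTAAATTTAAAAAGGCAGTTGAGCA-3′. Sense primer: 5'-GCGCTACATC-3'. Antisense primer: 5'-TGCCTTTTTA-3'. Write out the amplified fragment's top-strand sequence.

Scanning the template, GCGCTACATC occurs at positions 22–31; this primer anneals to the bottom strand there with its 3' end pointing downstream.
Taking the reverse complement of TGCCTTTTTA gives TAAAAAGGCA, found at positions 85–94 on the template; the primer anneals here to the top strand with its 3' end pointing upstream.
The product is the template from position 22 through 94 (73 bp).

5'-GCGCTACATCGCCTTGGAGGTGGATATTATGGTACTACAGGGTCGCTGGCTTTTCCCTAAATTTAAAAAGGCA-3'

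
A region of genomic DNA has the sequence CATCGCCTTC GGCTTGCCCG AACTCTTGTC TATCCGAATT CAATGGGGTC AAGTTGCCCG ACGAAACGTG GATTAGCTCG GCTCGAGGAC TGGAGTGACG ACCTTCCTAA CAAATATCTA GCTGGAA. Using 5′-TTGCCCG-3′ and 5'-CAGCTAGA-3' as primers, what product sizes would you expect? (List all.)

The forward primer TTGCCCG matches the top strand at positions 14–20, 54–60.
The reverse primer's reverse complement is TCTAGCTG, matching at positions 117–124.
Each forward site pairs with the reverse site to give a product ending at position 124: sizes 111, 71 bp.

111 bp, 71 bp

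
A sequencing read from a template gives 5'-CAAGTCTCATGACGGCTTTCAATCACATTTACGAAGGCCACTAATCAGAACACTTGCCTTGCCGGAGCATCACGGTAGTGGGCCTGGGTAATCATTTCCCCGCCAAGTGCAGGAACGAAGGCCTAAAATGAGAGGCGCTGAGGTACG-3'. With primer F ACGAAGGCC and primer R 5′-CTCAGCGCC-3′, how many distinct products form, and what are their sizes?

Two products: 112 bp, 28 bp

The forward primer ACGAAGGCC matches the top strand at positions 31–39, 115–123.
The reverse primer's reverse complement is GGCGCTGAG, matching at positions 134–142.
Each forward site pairs with the reverse site to give a product ending at position 142: sizes 112, 28 bp.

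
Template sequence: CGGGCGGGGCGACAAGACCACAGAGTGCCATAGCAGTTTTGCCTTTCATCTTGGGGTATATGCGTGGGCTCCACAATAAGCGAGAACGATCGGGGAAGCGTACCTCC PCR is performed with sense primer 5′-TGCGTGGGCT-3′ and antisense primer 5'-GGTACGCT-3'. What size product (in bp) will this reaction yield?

Forward primer TGCGTGGGCT is found on the top strand at positions 61–70.
Reverse complement of the reverse primer: AGCGTACC. This occurs on the top strand at positions 97–104.
Product length = (reverse-primer end) − (forward-primer start) + 1 = 104 − 61 + 1 = 44 bp.

44 bp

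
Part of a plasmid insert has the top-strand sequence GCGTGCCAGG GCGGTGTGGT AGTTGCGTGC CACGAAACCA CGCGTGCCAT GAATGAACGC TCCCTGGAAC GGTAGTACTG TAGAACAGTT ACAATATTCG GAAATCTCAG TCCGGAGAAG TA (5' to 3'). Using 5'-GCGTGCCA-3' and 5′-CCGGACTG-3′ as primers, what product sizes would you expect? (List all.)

The forward primer GCGTGCCA matches the top strand at positions 1–8, 25–32, 42–49.
The reverse primer's reverse complement is CAGTCCGG, matching at positions 108–115.
Each forward site pairs with the reverse site to give a product ending at position 115: sizes 115, 91, 74 bp.

115 bp, 91 bp, 74 bp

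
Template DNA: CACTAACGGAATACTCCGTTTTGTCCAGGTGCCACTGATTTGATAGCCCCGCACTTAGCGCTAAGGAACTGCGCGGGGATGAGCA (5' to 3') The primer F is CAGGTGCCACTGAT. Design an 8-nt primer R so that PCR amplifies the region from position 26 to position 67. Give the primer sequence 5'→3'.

5'-TCCTTAGC-3'

The product's 3' end on the top strand is position 67.
The reverse primer anneals to the top strand over positions 60–67, i.e. to GCTAAGGA.
Its sequence written 5'→3' is the reverse complement: TCCTTAGC.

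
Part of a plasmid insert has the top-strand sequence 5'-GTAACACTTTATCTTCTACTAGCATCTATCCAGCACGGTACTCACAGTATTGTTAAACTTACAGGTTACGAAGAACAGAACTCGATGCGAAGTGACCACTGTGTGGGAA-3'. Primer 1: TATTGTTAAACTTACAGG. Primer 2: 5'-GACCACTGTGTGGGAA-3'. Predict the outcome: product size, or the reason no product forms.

No product — both primers anneal to the same strand and extend in the same direction.

Primer 1 (TATTGTTAAACTTACAGG) matches the top strand at positions 48–65 (3' end points downstream).
Primer 2 (GACCACTGTGTGGGAA) also matches the top strand directly, at positions 94–109 — its reverse complement TTCCCACACAGTGGTC is not present.
Both primers anneal to the bottom strand with 3' ends pointing the same way, so neither can prime synthesis back toward the other.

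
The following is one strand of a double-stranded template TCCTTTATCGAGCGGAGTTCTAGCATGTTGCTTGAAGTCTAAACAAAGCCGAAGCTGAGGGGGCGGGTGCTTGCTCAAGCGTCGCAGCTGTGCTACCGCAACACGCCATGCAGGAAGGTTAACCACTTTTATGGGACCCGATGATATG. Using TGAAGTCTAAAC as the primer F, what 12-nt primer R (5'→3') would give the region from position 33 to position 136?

The product's 3' end on the top strand is position 136.
The reverse primer anneals to the top strand over positions 125–136, i.e. to ACTTTTATGGGA.
Its sequence written 5'→3' is the reverse complement: TCCCATAAAAGT.

5'-TCCCATAAAAGT-3'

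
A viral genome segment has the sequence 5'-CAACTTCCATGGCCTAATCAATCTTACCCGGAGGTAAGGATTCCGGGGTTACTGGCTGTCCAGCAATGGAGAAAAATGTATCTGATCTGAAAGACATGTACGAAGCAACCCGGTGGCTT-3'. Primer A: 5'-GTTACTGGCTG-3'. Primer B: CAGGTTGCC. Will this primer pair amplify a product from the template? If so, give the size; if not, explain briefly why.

Primer B (CAGGTTGCC) does not match the top strand, and its reverse complement GGCAACCTG does not match either.
With no annealing site for primer B, no amplification occurs.

No product — primer B has no binding site in the template.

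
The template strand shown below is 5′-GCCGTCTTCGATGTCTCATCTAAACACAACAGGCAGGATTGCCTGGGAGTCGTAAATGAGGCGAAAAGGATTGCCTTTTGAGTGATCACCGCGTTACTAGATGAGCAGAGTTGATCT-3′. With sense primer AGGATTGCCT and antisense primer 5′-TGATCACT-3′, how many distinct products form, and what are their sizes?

The forward primer AGGATTGCCT matches the top strand at positions 35–44, 67–76.
The reverse primer's reverse complement is AGTGATCA, matching at positions 81–88.
Each forward site pairs with the reverse site to give a product ending at position 88: sizes 54, 22 bp.

Two products: 54 bp, 22 bp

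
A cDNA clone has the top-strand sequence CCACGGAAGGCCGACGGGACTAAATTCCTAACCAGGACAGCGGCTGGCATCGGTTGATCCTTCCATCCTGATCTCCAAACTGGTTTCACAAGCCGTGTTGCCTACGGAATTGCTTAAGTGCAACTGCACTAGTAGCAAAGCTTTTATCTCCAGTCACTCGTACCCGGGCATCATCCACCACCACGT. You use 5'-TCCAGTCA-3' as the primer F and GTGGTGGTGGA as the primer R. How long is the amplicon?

36 bp

Forward primer TCCAGTCA is found on the top strand at positions 149–156.
Taking the reverse complement of GTGGTGGTGGA gives TCCACCACCAC, found at positions 174–184 on the template; the primer anneals here to the top strand with its 3' end pointing upstream.
Product length = (reverse-primer end) − (forward-primer start) + 1 = 184 − 149 + 1 = 36 bp.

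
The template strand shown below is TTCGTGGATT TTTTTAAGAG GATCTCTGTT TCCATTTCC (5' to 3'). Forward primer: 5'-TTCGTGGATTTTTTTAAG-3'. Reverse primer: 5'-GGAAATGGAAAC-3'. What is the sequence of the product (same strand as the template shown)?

Forward primer TTCGTGGATTTTTTTAAG is found on the top strand at positions 1–18.
Taking the reverse complement of GGAAATGGAAAC gives GTTTCCATTTCC, found at positions 28–39 on the template; the primer anneals here to the top strand with its 3' end pointing upstream.
The product is the template from position 1 through 39 (39 bp).

5'-TTCGTGGATTTTTTTAAGAGGATCTCTGTTTCCATTTCC-3'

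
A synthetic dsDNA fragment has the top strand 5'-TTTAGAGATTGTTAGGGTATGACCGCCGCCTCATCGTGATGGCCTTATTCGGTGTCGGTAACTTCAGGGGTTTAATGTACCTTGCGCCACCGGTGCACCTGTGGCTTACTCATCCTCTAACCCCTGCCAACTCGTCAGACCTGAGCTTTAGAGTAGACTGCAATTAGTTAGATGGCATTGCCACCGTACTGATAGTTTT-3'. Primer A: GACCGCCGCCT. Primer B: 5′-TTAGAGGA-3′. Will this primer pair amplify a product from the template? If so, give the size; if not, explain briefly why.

Yes — a 100 bp product.

Primer A (GACCGCCGCCT) matches the top strand at positions 21–31; it acts as a forward primer.
Primer B's reverse complement is TCCTCTAA, matching the top strand at positions 113–120; it acts as a reverse primer.
The 3' ends face each other across positions 21–120, giving a 100 bp product.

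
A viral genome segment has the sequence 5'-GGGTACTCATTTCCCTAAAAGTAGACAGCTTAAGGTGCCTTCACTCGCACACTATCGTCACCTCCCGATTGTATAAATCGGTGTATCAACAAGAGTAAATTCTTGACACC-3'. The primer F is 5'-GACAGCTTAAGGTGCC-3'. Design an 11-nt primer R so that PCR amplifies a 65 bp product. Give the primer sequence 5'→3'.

5'-TGATACACCGA-3'

The forward primer binds at positions 24–39, so a 65 bp product ends at position 24 + 65 − 1 = 88.
The reverse primer anneals to the top strand over positions 78–88, i.e. to TCGGTGTATCA.
Its sequence written 5'→3' is the reverse complement: TGATACACCGA.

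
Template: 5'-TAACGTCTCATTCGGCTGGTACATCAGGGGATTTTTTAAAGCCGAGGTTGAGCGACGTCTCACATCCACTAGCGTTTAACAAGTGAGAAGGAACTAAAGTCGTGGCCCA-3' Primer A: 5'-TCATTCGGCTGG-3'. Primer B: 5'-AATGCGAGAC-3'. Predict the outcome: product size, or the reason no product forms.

Primer B (AATGCGAGAC) does not match the top strand, and its reverse complement GTCTCGCATT does not match either.
With no annealing site for primer B, no amplification occurs.

No product — primer B has no binding site in the template.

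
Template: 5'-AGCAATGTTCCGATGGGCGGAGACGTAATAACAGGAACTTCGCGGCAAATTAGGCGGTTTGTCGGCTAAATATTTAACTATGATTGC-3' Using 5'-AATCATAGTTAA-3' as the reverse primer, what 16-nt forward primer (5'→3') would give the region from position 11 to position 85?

5'-CGATGGGCGGAGACGT-3'

The reverse primer's reverse complement TTAACTATGATT matches the template at positions 74–85; the product starts at position 11.
The forward primer is identical to the top strand over positions 11–26: CGATGGGCGGAGACGT.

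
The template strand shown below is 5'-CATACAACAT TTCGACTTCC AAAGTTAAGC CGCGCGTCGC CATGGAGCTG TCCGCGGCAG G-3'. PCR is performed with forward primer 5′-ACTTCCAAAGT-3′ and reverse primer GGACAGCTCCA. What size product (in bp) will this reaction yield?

Scanning the template, ACTTCCAAAGT occurs at positions 15–25; this primer anneals to the bottom strand there with its 3' end pointing downstream.
Taking the reverse complement of GGACAGCTCCA gives TGGAGCTGTCC, found at positions 43–53 on the template; the primer anneals here to the top strand with its 3' end pointing upstream.
Amplicon spans positions 15–53: 39 bp.

39 bp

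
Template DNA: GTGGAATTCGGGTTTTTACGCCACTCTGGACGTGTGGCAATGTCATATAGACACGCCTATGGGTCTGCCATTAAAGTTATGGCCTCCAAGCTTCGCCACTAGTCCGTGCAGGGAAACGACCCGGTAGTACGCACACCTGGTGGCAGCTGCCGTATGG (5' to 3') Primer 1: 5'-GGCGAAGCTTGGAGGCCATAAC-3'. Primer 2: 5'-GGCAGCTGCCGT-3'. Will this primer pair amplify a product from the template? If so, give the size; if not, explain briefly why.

No product — the primers' 3' ends point away from each other.

Primer 1 (GGCGAAGCTTGGAGGCCATAAC) has reverse complement GTTATGGCCTCCAAGCTTCGCC, which matches the top strand at positions 76–97; primer 1 anneals to the top strand there with its 3' end pointing upstream toward position 76.
Primer 2 (GGCAGCTGCCGT) matches the top strand directly at positions 142–153; it anneals to the bottom strand with its 3' end pointing downstream toward position 153.
The 3' ends diverge (primer 1 extends toward position 1, primer 2 toward position 157), so the primers never converge on a shared product.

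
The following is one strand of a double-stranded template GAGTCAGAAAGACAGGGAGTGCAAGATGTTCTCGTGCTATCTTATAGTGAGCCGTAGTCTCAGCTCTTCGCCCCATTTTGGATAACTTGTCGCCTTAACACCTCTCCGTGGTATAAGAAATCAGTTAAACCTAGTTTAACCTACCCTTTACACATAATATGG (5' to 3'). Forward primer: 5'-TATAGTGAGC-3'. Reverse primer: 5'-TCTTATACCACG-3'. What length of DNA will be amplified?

76 bp

Scanning the template, TATAGTGAGC occurs at positions 43–52; this primer anneals to the bottom strand there with its 3' end pointing downstream.
Taking the reverse complement of TCTTATACCACG gives CGTGGTATAAGA, found at positions 107–118 on the template; the primer anneals here to the top strand with its 3' end pointing upstream.
Product length = (reverse-primer end) − (forward-primer start) + 1 = 118 − 43 + 1 = 76 bp.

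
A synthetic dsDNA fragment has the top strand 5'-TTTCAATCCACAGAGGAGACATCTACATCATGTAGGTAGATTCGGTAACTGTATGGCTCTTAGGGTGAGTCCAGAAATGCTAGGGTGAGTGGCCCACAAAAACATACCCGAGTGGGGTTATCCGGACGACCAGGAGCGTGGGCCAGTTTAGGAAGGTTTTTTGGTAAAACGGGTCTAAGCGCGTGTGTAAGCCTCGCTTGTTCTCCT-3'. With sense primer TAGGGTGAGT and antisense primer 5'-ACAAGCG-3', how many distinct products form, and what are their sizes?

Two products: 141 bp, 121 bp

The forward primer TAGGGTGAGT matches the top strand at positions 61–70, 81–90.
The reverse primer's reverse complement is CGCTTGT, matching at positions 195–201.
Each forward site pairs with the reverse site to give a product ending at position 201: sizes 141, 121 bp.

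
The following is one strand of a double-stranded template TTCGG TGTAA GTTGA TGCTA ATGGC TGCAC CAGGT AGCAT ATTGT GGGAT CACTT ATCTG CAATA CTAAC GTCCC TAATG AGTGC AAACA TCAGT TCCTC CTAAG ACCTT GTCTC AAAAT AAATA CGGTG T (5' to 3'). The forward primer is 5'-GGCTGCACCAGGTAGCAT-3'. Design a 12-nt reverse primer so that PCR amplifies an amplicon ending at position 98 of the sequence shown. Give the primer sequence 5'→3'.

The forward primer binds at positions 23–40; the product's 3' end on the top strand is position 98.
The reverse primer anneals to the top strand over positions 87–98, i.e. to AACATCAGTTCC.
Its sequence written 5'→3' is the reverse complement: GGAACTGATGTT.

5'-GGAACTGATGTT-3'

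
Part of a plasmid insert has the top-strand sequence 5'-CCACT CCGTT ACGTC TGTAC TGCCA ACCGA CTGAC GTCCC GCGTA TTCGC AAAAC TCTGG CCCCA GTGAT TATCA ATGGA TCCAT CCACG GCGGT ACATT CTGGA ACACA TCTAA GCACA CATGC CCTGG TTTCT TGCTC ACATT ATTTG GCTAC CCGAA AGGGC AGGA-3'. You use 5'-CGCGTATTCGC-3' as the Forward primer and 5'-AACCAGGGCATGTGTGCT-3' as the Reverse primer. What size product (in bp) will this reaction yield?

Forward primer CGCGTATTCGC is found on the top strand at positions 40–50.
The reverse primer's reverse complement is AGCACACATGCCCTGGTT, which matches the template at positions 115–132.
Amplicon spans positions 40–132: 93 bp.

93 bp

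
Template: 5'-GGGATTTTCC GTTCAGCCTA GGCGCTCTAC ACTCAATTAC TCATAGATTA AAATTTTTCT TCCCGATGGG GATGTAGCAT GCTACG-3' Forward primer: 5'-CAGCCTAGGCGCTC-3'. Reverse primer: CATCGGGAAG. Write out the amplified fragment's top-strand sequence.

5'-CAGCCTAGGCGCTCTACACTCAATTACTCATAGATTAAAATTTTTCTTCCCGATG-3'

The forward primer matches the template at positions 14–27.
Taking the reverse complement of CATCGGGAAG gives CTTCCCGATG, found at positions 59–68 on the template; the primer anneals here to the top strand with its 3' end pointing upstream.
The product is the template from position 14 through 68 (55 bp).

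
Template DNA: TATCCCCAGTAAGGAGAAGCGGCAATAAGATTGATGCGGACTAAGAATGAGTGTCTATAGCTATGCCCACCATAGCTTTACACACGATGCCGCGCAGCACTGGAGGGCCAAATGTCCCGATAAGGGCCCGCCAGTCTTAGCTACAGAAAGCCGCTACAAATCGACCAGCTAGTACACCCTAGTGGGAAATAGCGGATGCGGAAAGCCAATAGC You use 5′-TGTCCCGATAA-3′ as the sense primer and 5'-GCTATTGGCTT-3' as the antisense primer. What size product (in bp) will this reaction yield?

101 bp

Forward primer TGTCCCGATAA is found on the top strand at positions 113–123.
Taking the reverse complement of GCTATTGGCTT gives AAGCCAATAGC, found at positions 203–213 on the template; the primer anneals here to the top strand with its 3' end pointing upstream.
Amplicon spans positions 113–213: 101 bp.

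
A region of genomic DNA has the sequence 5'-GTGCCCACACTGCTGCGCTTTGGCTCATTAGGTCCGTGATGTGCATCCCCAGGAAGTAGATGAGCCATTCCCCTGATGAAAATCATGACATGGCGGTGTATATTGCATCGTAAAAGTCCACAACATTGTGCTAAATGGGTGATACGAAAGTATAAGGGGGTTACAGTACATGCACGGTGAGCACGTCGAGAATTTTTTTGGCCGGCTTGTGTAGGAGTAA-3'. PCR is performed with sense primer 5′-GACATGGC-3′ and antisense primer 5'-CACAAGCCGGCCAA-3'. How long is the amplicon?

125 bp

The forward primer matches the template at positions 87–94.
The reverse primer's reverse complement is TTGGCCGGCTTGTG, which matches the template at positions 198–211.
The product runs from position 87 to position 211, so its length is 211 − 87 + 1 = 125 bp.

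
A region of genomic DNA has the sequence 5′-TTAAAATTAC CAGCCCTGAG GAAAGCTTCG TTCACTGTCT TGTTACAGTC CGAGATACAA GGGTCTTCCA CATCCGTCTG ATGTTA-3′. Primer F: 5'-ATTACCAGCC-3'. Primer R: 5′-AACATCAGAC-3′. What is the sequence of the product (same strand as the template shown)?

The forward primer matches the template at positions 6–15.
Taking the reverse complement of AACATCAGAC gives GTCTGATGTT, found at positions 76–85 on the template; the primer anneals here to the top strand with its 3' end pointing upstream.
The product is the template from position 6 through 85 (80 bp).

5'-ATTACCAGCCCTGAGGAAAGCTTCGTTCACTGTCTTGTTACAGTCCGAGATACAAGGGTCTTCCACATCCGTCTGATGTT-3'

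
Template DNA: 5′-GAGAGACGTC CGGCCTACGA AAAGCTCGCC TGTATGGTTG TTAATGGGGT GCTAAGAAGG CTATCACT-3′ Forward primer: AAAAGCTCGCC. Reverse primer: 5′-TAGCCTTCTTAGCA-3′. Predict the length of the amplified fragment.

44 bp

Scanning the template, AAAAGCTCGCC occurs at positions 20–30; this primer anneals to the bottom strand there with its 3' end pointing downstream.
Reverse complement of the reverse primer: TGCTAAGAAGGCTA. This occurs on the top strand at positions 50–63.
The product runs from position 20 to position 63, so its length is 63 − 20 + 1 = 44 bp.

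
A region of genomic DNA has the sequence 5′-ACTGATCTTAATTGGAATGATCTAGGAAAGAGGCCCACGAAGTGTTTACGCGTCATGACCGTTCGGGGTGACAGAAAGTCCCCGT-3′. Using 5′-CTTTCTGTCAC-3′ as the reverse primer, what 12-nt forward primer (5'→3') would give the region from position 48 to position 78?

5'-ACGCGTCATGAC-3'

The reverse primer's reverse complement GTGACAGAAAG matches the template at positions 68–78; the product starts at position 48.
The forward primer is identical to the top strand over positions 48–59: ACGCGTCATGAC.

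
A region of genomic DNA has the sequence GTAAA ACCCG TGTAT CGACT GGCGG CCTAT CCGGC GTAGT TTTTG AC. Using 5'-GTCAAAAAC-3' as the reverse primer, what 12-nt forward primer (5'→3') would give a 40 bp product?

5'-CCGTGTATCGAC-3'

The reverse primer's reverse complement GTTTTTGAC matches the template at positions 39–47, so the product ends at position 47.
A 40 bp product then starts at position 47 − 40 + 1 = 8.
The forward primer is identical to the top strand there: CCGTGTATCGAC.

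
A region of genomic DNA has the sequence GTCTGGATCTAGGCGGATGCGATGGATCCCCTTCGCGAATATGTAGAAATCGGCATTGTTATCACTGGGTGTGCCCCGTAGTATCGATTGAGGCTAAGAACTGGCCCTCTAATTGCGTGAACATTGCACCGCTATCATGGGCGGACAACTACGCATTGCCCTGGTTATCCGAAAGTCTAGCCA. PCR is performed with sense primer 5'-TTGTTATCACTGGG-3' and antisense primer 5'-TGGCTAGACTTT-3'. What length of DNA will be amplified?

128 bp

The forward primer matches the template at positions 56–69.
Reverse complement of the reverse primer: AAAGTCTAGCCA. This occurs on the top strand at positions 172–183.
The product runs from position 56 to position 183, so its length is 183 − 56 + 1 = 128 bp.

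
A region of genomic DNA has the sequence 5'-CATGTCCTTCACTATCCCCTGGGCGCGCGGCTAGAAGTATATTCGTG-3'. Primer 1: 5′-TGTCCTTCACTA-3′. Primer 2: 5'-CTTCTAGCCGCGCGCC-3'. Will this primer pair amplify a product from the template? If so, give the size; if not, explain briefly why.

Yes — a 35 bp product.

Primer 1 (TGTCCTTCACTA) matches the top strand at positions 3–14; it acts as a forward primer.
Primer 2's reverse complement is GGCGCGCGGCTAGAAG, matching the top strand at positions 22–37; it acts as a reverse primer.
The 3' ends face each other across positions 3–37, giving a 35 bp product.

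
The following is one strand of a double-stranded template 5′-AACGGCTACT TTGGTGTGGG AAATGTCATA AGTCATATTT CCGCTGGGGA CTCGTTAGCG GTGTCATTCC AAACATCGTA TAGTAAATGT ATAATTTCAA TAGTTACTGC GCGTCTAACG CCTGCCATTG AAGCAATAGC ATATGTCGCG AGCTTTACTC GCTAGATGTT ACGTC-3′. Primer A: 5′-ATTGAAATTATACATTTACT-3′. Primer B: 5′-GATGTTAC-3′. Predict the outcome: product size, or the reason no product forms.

No product — the primers' 3' ends point away from each other.

Primer A (ATTGAAATTATACATTTACT) has reverse complement AGTAAATGTATAATTTCAAT, which matches the top strand at positions 82–101; primer A anneals to the top strand there with its 3' end pointing upstream toward position 82.
Primer B (GATGTTAC) matches the top strand directly at positions 165–172; it anneals to the bottom strand with its 3' end pointing downstream toward position 172.
The 3' ends diverge (primer A extends toward position 1, primer B toward position 175), so the primers never converge on a shared product.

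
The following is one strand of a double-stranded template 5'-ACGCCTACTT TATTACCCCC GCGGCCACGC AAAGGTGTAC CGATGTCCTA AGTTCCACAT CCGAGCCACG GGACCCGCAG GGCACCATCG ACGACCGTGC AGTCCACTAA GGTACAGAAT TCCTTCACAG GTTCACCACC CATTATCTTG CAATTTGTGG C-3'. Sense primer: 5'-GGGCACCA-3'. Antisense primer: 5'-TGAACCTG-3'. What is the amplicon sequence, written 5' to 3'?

5'-GGGCACCATCGACGACCGTGCAGTCCACTAAGGTACAGAATTCCTTCACAGGTTCA-3'

The forward primer matches the template at positions 80–87.
Reverse complement of the reverse primer: CAGGTTCA. This occurs on the top strand at positions 128–135.
The product is the template from position 80 through 135 (56 bp).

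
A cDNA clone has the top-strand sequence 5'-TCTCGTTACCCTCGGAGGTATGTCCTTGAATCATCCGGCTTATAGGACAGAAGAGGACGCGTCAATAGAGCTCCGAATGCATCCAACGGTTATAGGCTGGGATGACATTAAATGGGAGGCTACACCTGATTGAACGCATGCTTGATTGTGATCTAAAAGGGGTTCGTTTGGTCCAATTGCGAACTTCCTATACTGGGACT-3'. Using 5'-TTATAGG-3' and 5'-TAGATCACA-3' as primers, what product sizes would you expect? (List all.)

116 bp, 66 bp

The forward primer TTATAGG matches the top strand at positions 40–46, 90–96.
The reverse primer's reverse complement is TGTGATCTA, matching at positions 147–155.
Each forward site pairs with the reverse site to give a product ending at position 155: sizes 116, 66 bp.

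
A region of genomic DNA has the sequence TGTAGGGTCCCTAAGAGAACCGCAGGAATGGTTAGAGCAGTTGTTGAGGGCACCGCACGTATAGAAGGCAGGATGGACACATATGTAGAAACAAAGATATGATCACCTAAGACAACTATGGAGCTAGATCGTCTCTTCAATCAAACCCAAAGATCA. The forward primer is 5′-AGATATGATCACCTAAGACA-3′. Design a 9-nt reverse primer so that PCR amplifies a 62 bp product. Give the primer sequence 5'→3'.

The forward primer binds at positions 95–114, so a 62 bp product ends at position 95 + 62 − 1 = 156.
The reverse primer anneals to the top strand over positions 148–156, i.e. to CAAAGATCA.
Its sequence written 5'→3' is the reverse complement: TGATCTTTG.

5'-TGATCTTTG-3'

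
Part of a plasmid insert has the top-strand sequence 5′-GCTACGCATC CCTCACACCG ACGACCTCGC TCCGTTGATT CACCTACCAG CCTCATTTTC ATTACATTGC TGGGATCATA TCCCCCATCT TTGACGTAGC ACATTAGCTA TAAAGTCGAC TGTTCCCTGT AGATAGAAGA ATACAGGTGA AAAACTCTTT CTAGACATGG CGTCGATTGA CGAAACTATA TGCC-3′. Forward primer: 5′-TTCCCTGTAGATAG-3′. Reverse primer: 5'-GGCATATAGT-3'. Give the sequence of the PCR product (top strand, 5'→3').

5'-TTCCCTGTAGATAGAAGAATACAGGTGAAAAACTCTTTCTAGACATGGCGTCGATTGACGAAACTATATGCC-3'

The forward primer matches the template at positions 123–136.
Reverse complement of the reverse primer: ACTATATGCC. This occurs on the top strand at positions 185–194.
The product is the template from position 123 through 194 (72 bp).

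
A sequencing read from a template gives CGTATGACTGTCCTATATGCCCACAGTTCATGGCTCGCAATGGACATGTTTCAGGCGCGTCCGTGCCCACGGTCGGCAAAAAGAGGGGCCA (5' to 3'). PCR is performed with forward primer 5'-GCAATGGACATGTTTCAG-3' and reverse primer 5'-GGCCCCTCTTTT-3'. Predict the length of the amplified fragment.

54 bp

The forward primer matches the template at positions 37–54.
The reverse primer's reverse complement is AAAAGAGGGGCC, which matches the template at positions 79–90.
The product runs from position 37 to position 90, so its length is 90 − 37 + 1 = 54 bp.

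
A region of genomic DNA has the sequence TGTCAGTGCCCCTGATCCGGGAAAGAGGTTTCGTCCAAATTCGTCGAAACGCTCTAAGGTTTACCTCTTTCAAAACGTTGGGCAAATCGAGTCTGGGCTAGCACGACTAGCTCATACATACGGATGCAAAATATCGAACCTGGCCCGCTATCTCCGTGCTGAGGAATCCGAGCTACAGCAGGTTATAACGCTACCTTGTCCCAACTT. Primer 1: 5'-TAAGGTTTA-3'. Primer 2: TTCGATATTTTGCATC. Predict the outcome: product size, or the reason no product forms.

Yes — an 84 bp product.

Primer 1 (TAAGGTTTA) matches the top strand at positions 55–63; it acts as a forward primer.
Primer 2's reverse complement is GATGCAAAATATCGAA, matching the top strand at positions 123–138; it acts as a reverse primer.
The 3' ends face each other across positions 55–138, giving an 84 bp product.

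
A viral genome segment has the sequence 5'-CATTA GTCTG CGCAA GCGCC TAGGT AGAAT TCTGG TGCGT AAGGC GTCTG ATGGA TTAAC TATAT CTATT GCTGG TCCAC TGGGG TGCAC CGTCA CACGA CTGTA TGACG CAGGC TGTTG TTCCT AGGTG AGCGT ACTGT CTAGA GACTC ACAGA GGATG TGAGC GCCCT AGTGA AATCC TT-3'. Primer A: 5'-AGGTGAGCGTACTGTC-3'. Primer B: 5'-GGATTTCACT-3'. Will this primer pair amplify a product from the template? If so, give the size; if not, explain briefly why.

Yes — a 55 bp product.

Primer A (AGGTGAGCGTACTGTC) matches the top strand at positions 126–141; it acts as a forward primer.
Primer B's reverse complement is AGTGAAATCC, matching the top strand at positions 171–180; it acts as a reverse primer.
The 3' ends face each other across positions 126–180, giving a 55 bp product.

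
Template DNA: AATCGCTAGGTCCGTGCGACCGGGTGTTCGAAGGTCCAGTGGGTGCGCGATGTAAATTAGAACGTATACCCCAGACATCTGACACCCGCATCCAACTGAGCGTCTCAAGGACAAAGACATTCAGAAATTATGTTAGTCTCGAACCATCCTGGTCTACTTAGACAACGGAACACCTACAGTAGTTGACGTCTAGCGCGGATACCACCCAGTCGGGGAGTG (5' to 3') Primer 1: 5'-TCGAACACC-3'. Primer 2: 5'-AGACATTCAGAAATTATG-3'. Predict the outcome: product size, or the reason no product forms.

Primer 1 (TCGAACACC) has reverse complement GGTGTTCGA, which matches the top strand at positions 23–31; primer 1 anneals to the top strand there with its 3' end pointing upstream toward position 23.
Primer 2 (AGACATTCAGAAATTATG) matches the top strand directly at positions 115–132; it anneals to the bottom strand with its 3' end pointing downstream toward position 132.
The 3' ends diverge (primer 1 extends toward position 1, primer 2 toward position 219), so the primers never converge on a shared product.

No product — the primers' 3' ends point away from each other.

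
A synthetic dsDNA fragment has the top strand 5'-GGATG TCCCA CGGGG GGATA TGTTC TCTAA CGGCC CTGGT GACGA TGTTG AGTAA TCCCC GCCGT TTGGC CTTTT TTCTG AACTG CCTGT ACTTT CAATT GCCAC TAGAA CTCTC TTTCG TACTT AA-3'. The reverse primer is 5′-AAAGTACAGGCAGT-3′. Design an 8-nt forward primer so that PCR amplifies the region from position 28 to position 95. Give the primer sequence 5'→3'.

The reverse primer's reverse complement ACTGCCTGTACTTT matches the template at positions 82–95; the product starts at position 28.
The forward primer is identical to the top strand over positions 28–35: TAACGGCC.

5'-TAACGGCC-3'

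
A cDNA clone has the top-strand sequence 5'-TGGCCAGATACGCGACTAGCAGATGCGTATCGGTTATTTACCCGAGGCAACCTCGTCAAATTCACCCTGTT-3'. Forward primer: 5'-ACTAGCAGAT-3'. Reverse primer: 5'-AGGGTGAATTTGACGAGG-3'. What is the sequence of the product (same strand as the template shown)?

5'-ACTAGCAGATGCGTATCGGTTATTTACCCGAGGCAACCTCGTCAAATTCACCCT-3'

The forward primer matches the template at positions 15–24.
Reverse complement of the reverse primer: CCTCGTCAAATTCACCCT. This occurs on the top strand at positions 51–68.
The product is the template from position 15 through 68 (54 bp).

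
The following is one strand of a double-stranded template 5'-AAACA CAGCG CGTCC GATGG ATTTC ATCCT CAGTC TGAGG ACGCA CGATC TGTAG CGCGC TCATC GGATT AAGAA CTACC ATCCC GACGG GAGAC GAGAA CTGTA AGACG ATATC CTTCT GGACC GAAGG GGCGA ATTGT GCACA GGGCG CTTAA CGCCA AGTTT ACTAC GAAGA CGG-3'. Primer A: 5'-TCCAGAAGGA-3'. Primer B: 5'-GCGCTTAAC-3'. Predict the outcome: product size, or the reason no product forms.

No product — the primers' 3' ends point away from each other.

Primer A (TCCAGAAGGA) has reverse complement TCCTTCTGGA, which matches the top strand at positions 114–123; primer A anneals to the top strand there with its 3' end pointing upstream toward position 114.
Primer B (GCGCTTAAC) matches the top strand directly at positions 148–156; it anneals to the bottom strand with its 3' end pointing downstream toward position 156.
The 3' ends diverge (primer A extends toward position 1, primer B toward position 178), so the primers never converge on a shared product.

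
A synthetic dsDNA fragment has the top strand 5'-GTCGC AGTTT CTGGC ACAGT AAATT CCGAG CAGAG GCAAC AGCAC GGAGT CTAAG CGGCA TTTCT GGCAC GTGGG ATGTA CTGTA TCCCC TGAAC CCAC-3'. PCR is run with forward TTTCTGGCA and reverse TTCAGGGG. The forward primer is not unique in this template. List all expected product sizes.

87 bp, 34 bp

The forward primer TTTCTGGCA matches the top strand at positions 8–16, 61–69.
The reverse primer's reverse complement is CCCCTGAA, matching at positions 87–94.
Each forward site pairs with the reverse site to give a product ending at position 94: sizes 87, 34 bp.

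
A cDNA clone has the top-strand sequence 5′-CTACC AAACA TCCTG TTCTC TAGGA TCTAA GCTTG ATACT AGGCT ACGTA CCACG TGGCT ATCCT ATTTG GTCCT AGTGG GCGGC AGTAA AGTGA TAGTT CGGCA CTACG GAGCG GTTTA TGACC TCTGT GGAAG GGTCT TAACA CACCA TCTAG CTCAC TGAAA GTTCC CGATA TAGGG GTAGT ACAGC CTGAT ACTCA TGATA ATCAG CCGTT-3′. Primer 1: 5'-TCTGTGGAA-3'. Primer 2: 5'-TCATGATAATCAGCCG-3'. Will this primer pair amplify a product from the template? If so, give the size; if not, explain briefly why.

Primer 1 (TCTGTGGAA) matches the top strand at positions 126–134 (3' end points downstream).
Primer 2 (TCATGATAATCAGCCG) also matches the top strand directly, at positions 198–213 — its reverse complement CGGCTGATTATCATGA is not present.
Both primers anneal to the bottom strand with 3' ends pointing the same way, so neither can prime synthesis back toward the other.

No product — both primers anneal to the same strand and extend in the same direction.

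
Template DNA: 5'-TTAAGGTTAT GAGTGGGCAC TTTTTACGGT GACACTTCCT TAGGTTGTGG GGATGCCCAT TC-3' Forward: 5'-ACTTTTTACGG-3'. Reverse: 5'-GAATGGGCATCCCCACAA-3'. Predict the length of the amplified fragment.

Forward primer ACTTTTTACGG is found on the top strand at positions 19–29.
Reverse complement of the reverse primer: TTGTGGGGATGCCCATTC. This occurs on the top strand at positions 45–62.
Product length = (reverse-primer end) − (forward-primer start) + 1 = 62 − 19 + 1 = 44 bp.

44 bp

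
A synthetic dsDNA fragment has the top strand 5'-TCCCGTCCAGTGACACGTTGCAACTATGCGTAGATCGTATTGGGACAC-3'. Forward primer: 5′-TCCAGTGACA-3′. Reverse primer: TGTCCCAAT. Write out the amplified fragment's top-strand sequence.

5'-TCCAGTGACACGTTGCAACTATGCGTAGATCGTATTGGGACA-3'

The forward primer matches the template at positions 6–15.
Taking the reverse complement of TGTCCCAAT gives ATTGGGACA, found at positions 39–47 on the template; the primer anneals here to the top strand with its 3' end pointing upstream.
The product is the template from position 6 through 47 (42 bp).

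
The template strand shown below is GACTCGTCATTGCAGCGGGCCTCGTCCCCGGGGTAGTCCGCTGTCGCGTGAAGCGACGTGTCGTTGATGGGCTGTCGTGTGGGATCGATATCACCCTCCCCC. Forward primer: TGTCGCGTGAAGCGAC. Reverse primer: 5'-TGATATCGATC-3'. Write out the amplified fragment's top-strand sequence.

The forward primer matches the template at positions 42–57.
Reverse complement of the reverse primer: GATCGATATCA. This occurs on the top strand at positions 83–93.
The product is the template from position 42 through 93 (52 bp).

5'-TGTCGCGTGAAGCGACGTGTCGTTGATGGGCTGTCGTGTGGGATCGATATCA-3'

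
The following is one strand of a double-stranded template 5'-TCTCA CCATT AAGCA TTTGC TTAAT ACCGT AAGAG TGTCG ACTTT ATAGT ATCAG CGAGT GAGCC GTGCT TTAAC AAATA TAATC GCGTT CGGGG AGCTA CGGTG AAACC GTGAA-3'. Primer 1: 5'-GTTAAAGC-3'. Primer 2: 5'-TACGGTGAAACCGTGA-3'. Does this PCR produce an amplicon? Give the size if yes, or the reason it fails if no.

Primer 1 (GTTAAAGC) has reverse complement GCTTTAAC, which matches the top strand at positions 68–75; primer 1 anneals to the top strand there with its 3' end pointing upstream toward position 68.
Primer 2 (TACGGTGAAACCGTGA) matches the top strand directly at positions 99–114; it anneals to the bottom strand with its 3' end pointing downstream toward position 114.
The 3' ends diverge (primer 1 extends toward position 1, primer 2 toward position 115), so the primers never converge on a shared product.

No product — the primers' 3' ends point away from each other.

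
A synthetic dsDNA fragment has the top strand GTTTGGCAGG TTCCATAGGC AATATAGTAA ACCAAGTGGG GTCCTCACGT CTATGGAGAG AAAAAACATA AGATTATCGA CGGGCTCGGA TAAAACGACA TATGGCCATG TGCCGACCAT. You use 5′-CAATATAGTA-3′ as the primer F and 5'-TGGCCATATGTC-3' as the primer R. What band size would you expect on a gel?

Scanning the template, CAATATAGTA occurs at positions 20–29; this primer anneals to the bottom strand there with its 3' end pointing downstream.
The reverse primer's reverse complement is GACATATGGCCA, which matches the template at positions 97–108.
Amplicon spans positions 20–108: 89 bp.

89 bp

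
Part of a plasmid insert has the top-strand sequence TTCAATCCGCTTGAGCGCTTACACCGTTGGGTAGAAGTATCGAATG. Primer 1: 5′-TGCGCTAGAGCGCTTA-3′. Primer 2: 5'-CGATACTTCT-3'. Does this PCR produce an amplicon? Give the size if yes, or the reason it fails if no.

Primer 1 (TGCGCTAGAGCGCTTA) does not match the top strand, and its reverse complement TAAGCGCTCTAGCGCA does not match either.
With no annealing site for primer 1, no amplification occurs.

No product — primer 1 has no binding site in the template.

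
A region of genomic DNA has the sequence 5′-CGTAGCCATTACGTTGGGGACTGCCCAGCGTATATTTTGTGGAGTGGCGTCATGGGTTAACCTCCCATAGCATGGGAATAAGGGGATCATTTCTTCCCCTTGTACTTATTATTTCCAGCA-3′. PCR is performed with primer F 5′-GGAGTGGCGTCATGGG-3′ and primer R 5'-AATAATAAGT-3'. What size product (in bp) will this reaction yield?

73 bp

Forward primer GGAGTGGCGTCATGGG is found on the top strand at positions 41–56.
Taking the reverse complement of AATAATAAGT gives ACTTATTATT, found at positions 104–113 on the template; the primer anneals here to the top strand with its 3' end pointing upstream.
Product length = (reverse-primer end) − (forward-primer start) + 1 = 113 − 41 + 1 = 73 bp.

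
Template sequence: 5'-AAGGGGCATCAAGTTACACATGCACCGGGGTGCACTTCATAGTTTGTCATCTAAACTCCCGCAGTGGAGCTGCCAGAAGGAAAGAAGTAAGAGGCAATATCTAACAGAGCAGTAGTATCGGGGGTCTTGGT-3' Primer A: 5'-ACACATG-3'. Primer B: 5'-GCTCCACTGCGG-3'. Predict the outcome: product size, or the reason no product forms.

Primer A (ACACATG) matches the top strand at positions 16–22; it acts as a forward primer.
Primer B's reverse complement is CCGCAGTGGAGC, matching the top strand at positions 59–70; it acts as a reverse primer.
The 3' ends face each other across positions 16–70, giving a 55 bp product.

Yes — a 55 bp product.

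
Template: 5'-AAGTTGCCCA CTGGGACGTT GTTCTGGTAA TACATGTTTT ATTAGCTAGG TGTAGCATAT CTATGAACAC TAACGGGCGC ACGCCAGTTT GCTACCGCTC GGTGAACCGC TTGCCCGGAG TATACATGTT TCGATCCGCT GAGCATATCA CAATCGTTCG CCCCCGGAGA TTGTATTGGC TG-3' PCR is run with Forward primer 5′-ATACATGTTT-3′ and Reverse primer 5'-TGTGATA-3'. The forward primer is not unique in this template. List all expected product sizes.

The forward primer ATACATGTTT matches the top strand at positions 30–39, 122–131.
The reverse primer's reverse complement is TATCACA, matching at positions 146–152.
Each forward site pairs with the reverse site to give a product ending at position 152: sizes 123, 31 bp.

123 bp, 31 bp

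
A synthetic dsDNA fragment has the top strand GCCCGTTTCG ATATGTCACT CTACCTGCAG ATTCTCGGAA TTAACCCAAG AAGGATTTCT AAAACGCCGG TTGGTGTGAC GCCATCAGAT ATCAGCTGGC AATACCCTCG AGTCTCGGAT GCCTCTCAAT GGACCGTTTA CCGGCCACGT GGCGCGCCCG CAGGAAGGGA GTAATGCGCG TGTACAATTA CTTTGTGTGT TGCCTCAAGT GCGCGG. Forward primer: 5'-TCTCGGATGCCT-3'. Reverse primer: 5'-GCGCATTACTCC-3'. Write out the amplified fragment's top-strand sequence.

5'-TCTCGGATGCCTCTCAATGGACCGTTTACCGGCCACGTGGCGCGCCCGCAGGAAGGGAGTAATGCGC-3'

The forward primer matches the template at positions 113–124.
The reverse primer's reverse complement is GGAGTAATGCGC, which matches the template at positions 168–179.
The product is the template from position 113 through 179 (67 bp).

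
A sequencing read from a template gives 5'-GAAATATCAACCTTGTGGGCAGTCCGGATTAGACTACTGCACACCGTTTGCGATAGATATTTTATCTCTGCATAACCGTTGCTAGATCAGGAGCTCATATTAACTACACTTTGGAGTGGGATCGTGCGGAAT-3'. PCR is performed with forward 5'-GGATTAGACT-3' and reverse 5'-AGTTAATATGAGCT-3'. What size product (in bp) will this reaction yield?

80 bp

Forward primer GGATTAGACT is found on the top strand at positions 26–35.
The reverse primer's reverse complement is AGCTCATATTAACT, which matches the template at positions 92–105.
Product length = (reverse-primer end) − (forward-primer start) + 1 = 105 − 26 + 1 = 80 bp.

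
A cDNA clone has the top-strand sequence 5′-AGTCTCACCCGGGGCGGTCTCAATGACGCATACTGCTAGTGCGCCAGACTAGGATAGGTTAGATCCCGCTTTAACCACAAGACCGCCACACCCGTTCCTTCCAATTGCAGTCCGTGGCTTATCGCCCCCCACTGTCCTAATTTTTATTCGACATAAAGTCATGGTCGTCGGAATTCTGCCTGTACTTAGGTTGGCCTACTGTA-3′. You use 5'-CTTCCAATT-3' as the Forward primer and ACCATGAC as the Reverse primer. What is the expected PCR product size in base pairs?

68 bp

The forward primer matches the template at positions 98–106.
The reverse primer's reverse complement is GTCATGGT, which matches the template at positions 158–165.
Amplicon spans positions 98–165: 68 bp.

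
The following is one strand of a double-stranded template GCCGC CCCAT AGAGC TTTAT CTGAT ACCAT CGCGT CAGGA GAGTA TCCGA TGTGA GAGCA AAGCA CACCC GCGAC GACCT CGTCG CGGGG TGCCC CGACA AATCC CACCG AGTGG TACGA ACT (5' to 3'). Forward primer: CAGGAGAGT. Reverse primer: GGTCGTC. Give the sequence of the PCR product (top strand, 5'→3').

Forward primer CAGGAGAGT is found on the top strand at positions 36–44.
The reverse primer's reverse complement is GACGACC, which matches the template at positions 73–79.
The product is the template from position 36 through 79 (44 bp).

5'-CAGGAGAGTATCCGATGTGAGAGCAAAGCACACCCGCGACGACC-3'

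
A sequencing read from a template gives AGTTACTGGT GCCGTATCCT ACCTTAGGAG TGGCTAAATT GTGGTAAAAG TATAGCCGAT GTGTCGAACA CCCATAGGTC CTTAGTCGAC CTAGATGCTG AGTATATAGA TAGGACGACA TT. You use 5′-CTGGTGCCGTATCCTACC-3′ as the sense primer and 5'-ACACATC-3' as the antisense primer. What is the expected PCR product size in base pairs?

The forward primer matches the template at positions 6–23.
Taking the reverse complement of ACACATC gives GATGTGT, found at positions 58–64 on the template; the primer anneals here to the top strand with its 3' end pointing upstream.
Amplicon spans positions 6–64: 59 bp.

59 bp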